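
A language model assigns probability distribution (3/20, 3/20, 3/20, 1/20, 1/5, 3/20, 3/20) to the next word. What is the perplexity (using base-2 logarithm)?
6.6493

Perplexity is 2^H (or exp(H) for natural log).

First, H = -Σ p log p = 2.7332 bits
Perplexity = 2^2.7332 = 6.6493

Interpretation: The model's uncertainty is equivalent to choosing uniformly among 6.6 options.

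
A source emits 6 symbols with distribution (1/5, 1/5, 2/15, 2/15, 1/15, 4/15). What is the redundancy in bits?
0.1121 bits

Redundancy measures how far a source is from maximum entropy:
R = H_max - H(X)

Maximum entropy for 6 symbols: H_max = log_2(6) = 2.5850 bits
Actual entropy: H(X) = 2.4729 bits
Redundancy: R = 2.5850 - 2.4729 = 0.1121 bits

This redundancy represents potential for compression: the source could be compressed by 0.1121 bits per symbol.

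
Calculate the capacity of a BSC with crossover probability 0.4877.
0.0004 bits

For a binary symmetric channel (BSC) with error probability p:
Capacity C = 1 - H(p) bits per symbol

where H(p) = -p log₂(p) - (1-p) log₂(1-p) is the binary entropy function.

H(0.4877) = 0.9996 bits
C = 1 - 0.9996 = 0.0004 bits per symbol

This means we can reliably transmit up to 0.0004 bits of information per channel use.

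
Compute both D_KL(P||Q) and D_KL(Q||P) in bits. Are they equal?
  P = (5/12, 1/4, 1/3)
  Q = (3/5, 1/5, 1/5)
D_KL(P||Q) = 0.1069, D_KL(Q||P) = 0.1039

KL divergence is not symmetric: D_KL(P||Q) ≠ D_KL(Q||P) in general.

D_KL(P||Q) = 0.1069 bits
D_KL(Q||P) = 0.1039 bits

No, they are not equal!

This asymmetry is why KL divergence is not a true distance metric.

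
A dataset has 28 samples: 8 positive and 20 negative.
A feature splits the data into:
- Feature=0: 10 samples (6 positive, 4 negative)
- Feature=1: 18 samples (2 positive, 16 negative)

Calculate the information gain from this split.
0.1928 bits

Information Gain = H(Y) - H(Y|Feature)

Before split:
P(positive) = 8/28 = 0.2857
H(Y) = 0.8631 bits

After split:
Feature=0: H = 0.9710 bits (weight = 10/28)
Feature=1: H = 0.5033 bits (weight = 18/28)
H(Y|Feature) = (10/28)×0.9710 + (18/28)×0.5033 = 0.6703 bits

Information Gain = 0.8631 - 0.6703 = 0.1928 bits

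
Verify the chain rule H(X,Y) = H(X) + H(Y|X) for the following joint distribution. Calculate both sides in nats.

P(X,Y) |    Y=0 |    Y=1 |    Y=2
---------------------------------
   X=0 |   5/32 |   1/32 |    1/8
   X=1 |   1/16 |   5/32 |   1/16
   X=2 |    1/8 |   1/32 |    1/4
H(X,Y) = 2.0097, H(X) = 1.0862, H(Y|X) = 0.9235 (all in nats)

Chain rule: H(X,Y) = H(X) + H(Y|X)

Left side — joint entropy directly:
H(X,Y) = -Σ p(x,y) log p(x,y) = 2.0097 nats

Right side — compute H(Y|X) from the conditional distributions:
P(X) = (5/16, 9/32, 13/32), so H(X) = 1.0862 nats
H(Y|X) = Σ_x P(X=x) · H(Y|X=x):
  P(Y|X=0) = (1/2, 1/10, 2/5), H(Y|X=0) = 0.9433, weight P(X=0) = 5/16
  P(Y|X=1) = (2/9, 5/9, 2/9), H(Y|X=1) = 0.9950, weight P(X=1) = 9/32
  P(Y|X=2) = (4/13, 1/13, 8/13), H(Y|X=2) = 0.8587, weight P(X=2) = 13/32
H(Y|X) = 0.9235 nats

H(X) + H(Y|X) = 1.0862 + 0.9235 = 2.0097 nats

Both sides equal 2.0097 nats. ✓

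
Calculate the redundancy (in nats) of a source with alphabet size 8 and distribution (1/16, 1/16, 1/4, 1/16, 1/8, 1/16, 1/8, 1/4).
0.1733 nats

Redundancy measures how far a source is from maximum entropy:
R = H_max - H(X)

Maximum entropy for 8 symbols: H_max = log_e(8) = 2.0794 nats
Actual entropy: H(X) = 1.9062 nats
Redundancy: R = 2.0794 - 1.9062 = 0.1733 nats

This redundancy represents potential for compression: the source could be compressed by 0.1733 nats per symbol.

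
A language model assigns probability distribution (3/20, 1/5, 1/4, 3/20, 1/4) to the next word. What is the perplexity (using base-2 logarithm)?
4.8752

Perplexity is 2^H (or exp(H) for natural log).

First, H = -Σ p log p = 2.2855 bits
Perplexity = 2^2.2855 = 4.8752

Interpretation: The model's uncertainty is equivalent to choosing uniformly among 4.9 options.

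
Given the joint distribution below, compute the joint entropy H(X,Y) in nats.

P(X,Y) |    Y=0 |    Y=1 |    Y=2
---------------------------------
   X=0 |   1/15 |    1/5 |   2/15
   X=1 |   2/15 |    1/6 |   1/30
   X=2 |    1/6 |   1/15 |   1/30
2.0443 nats

Joint entropy is H(X,Y) = -Σ_{x,y} p(x,y) log p(x,y).

Summing over all non-zero entries:
H(X,Y) = -[1/15·log_e(1/15) + 1/5·log_e(1/5) + 2/15·log_e(2/15) + 2/15·log_e(2/15) + 1/6·log_e(1/6) + 1/30·log_e(1/30) + 1/6·log_e(1/6) + 1/15·log_e(1/15) + 1/30·log_e(1/30)]
H(X,Y) = 2.0443 nats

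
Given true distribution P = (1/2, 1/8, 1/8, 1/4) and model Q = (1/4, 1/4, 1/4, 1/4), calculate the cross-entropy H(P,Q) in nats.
1.3863 nats

Cross-entropy: H(P,Q) = -Σ p(x) log q(x)

Alternatively: H(P,Q) = H(P) + D_KL(P||Q)
H(P) = 1.2130 nats
D_KL(P||Q) = 0.1733 nats

H(P,Q) = 1.2130 + 0.1733 = 1.3863 nats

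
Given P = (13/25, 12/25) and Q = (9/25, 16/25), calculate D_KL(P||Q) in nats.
0.0531 nats

KL divergence: D_KL(P||Q) = Σ p(x) log(p(x)/q(x))

Computing term by term:
  x=0: 13/25 × log_e[(13/25)/(9/25)] = 13/25 × 0.3677 = 0.1912
  x=1: 12/25 × log_e[(12/25)/(16/25)] = 12/25 × -0.2877 = -0.1381

D_KL(P||Q) = 0.0531 nats

Note: KL divergence is always non-negative and equals 0 iff P = Q.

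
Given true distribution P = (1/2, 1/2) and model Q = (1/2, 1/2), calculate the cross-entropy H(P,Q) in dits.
0.3010 dits

Cross-entropy: H(P,Q) = -Σ p(x) log q(x)

Alternatively: H(P,Q) = H(P) + D_KL(P||Q)
H(P) = 0.3010 dits
D_KL(P||Q) = 0.0000 dits

H(P,Q) = 0.3010 + 0.0000 = 0.3010 dits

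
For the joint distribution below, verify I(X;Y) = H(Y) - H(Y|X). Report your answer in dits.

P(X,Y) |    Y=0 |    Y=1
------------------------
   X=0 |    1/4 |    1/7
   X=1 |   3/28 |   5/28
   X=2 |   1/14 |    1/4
I(X;Y) = 0.0287 dits

Mutual information has multiple equivalent forms:
- I(X;Y) = H(X) - H(X|Y)
- I(X;Y) = H(Y) - H(Y|X)
- I(X;Y) = H(X) + H(Y) - H(X,Y)

Computing all quantities:
H(X) = 0.4733, H(Y) = 0.2966, H(X,Y) = 0.7412
H(X|Y) = 0.4446, H(Y|X) = 0.2679

Verification:
H(X) - H(X|Y) = 0.4733 - 0.4446 = 0.0287
H(Y) - H(Y|X) = 0.2966 - 0.2679 = 0.0287
H(X) + H(Y) - H(X,Y) = 0.4733 + 0.2966 - 0.7412 = 0.0287

All forms give I(X;Y) = 0.0287 dits. ✓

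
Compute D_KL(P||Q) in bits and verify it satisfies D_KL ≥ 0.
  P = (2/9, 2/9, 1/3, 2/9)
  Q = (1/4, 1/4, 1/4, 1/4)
0.0251 bits

KL divergence satisfies the Gibbs inequality: D_KL(P||Q) ≥ 0 for all distributions P, Q.

D_KL(P||Q) = Σ p(x) log(p(x)/q(x))
Term by term:
  x=0: 2/9 × log_2[(2/9)/(1/4)] = -0.0378
  x=1: 2/9 × log_2[(2/9)/(1/4)] = -0.0378
  x=2: 1/3 × log_2[(1/3)/(1/4)] = 0.1383
  x=3: 2/9 × log_2[(2/9)/(1/4)] = -0.0378
D_KL(P||Q) = 0.0251 bits

D_KL(P||Q) = 0.0251 ≥ 0 ✓

This non-negativity is a fundamental property: relative entropy cannot be negative because it measures how different Q is from P.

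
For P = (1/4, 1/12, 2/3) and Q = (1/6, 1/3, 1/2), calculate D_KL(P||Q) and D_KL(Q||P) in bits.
D_KL(P||Q) = 0.2563, D_KL(Q||P) = 0.3617

KL divergence is not symmetric: D_KL(P||Q) ≠ D_KL(Q||P) in general.

D_KL(P||Q) = 0.2563 bits
D_KL(Q||P) = 0.3617 bits

No, they are not equal!

This asymmetry is why KL divergence is not a true distance metric.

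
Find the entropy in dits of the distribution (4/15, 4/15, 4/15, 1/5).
0.5990 dits

Shannon entropy is H(X) = -Σ p(x) log p(x).

For P = (4/15, 4/15, 4/15, 1/5):
H = -4/15 × log_10(4/15) -4/15 × log_10(4/15) -4/15 × log_10(4/15) -1/5 × log_10(1/5)
H = 0.5990 dits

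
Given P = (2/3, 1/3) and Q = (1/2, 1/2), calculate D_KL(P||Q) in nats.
0.0566 nats

KL divergence: D_KL(P||Q) = Σ p(x) log(p(x)/q(x))

Computing term by term:
  x=0: 2/3 × log_e[(2/3)/(1/2)] = 2/3 × 0.2877 = 0.1918
  x=1: 1/3 × log_e[(1/3)/(1/2)] = 1/3 × -0.4055 = -0.1352

D_KL(P||Q) = 0.0566 nats

Note: KL divergence is always non-negative and equals 0 iff P = Q.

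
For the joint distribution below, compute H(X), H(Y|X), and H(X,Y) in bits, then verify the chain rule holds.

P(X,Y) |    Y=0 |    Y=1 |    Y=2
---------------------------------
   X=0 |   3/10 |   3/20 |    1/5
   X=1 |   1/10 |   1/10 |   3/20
H(X,Y) = 2.4710, H(X) = 0.9341, H(Y|X) = 1.5369 (all in bits)

Chain rule: H(X,Y) = H(X) + H(Y|X)

Left side — joint entropy directly:
H(X,Y) = -Σ p(x,y) log p(x,y) = 2.4710 bits

Right side — compute H(Y|X) from the conditional distributions:
P(X) = (13/20, 7/20), so H(X) = 0.9341 bits
H(Y|X) = Σ_x P(X=x) · H(Y|X=x):
  P(Y|X=0) = (6/13, 3/13, 4/13), H(Y|X=0) = 1.5262, weight P(X=0) = 13/20
  P(Y|X=1) = (2/7, 2/7, 3/7), H(Y|X=1) = 1.5567, weight P(X=1) = 7/20
H(Y|X) = 1.5369 bits

H(X) + H(Y|X) = 0.9341 + 1.5369 = 2.4710 bits

Both sides equal 2.4710 bits. ✓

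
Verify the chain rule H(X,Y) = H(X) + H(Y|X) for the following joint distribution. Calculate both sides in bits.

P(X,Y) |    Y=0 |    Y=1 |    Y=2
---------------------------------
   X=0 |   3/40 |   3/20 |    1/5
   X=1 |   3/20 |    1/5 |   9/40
H(X,Y) = 2.5143, H(X) = 0.9837, H(Y|X) = 1.5306 (all in bits)

Chain rule: H(X,Y) = H(X) + H(Y|X)

Left side — joint entropy directly:
H(X,Y) = -Σ p(x,y) log p(x,y) = 2.5143 bits

Right side — compute H(Y|X) from the conditional distributions:
P(X) = (17/40, 23/40), so H(X) = 0.9837 bits
H(Y|X) = Σ_x P(X=x) · H(Y|X=x):
  P(Y|X=0) = (3/17, 6/17, 8/17), H(Y|X=0) = 1.4837, weight P(X=0) = 17/40
  P(Y|X=1) = (6/23, 8/23, 9/23), H(Y|X=1) = 1.5653, weight P(X=1) = 23/40
H(Y|X) = 1.5306 bits

H(X) + H(Y|X) = 0.9837 + 1.5306 = 2.5143 bits

Both sides equal 2.5143 bits. ✓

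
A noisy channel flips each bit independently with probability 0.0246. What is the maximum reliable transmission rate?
0.8335 bits

For a binary symmetric channel (BSC) with error probability p:
Capacity C = 1 - H(p) bits per symbol

where H(p) = -p log₂(p) - (1-p) log₂(1-p) is the binary entropy function.

H(0.0246) = 0.1665 bits
C = 1 - 0.1665 = 0.8335 bits per symbol

This means we can reliably transmit up to 0.8335 bits of information per channel use.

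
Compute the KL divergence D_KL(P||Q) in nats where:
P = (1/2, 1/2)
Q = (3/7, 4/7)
0.0103 nats

KL divergence: D_KL(P||Q) = Σ p(x) log(p(x)/q(x))

Computing term by term:
  x=0: 1/2 × log_e[(1/2)/(3/7)] = 1/2 × 0.1542 = 0.0771
  x=1: 1/2 × log_e[(1/2)/(4/7)] = 1/2 × -0.1335 = -0.0668

D_KL(P||Q) = 0.0103 nats

Note: KL divergence is always non-negative and equals 0 iff P = Q.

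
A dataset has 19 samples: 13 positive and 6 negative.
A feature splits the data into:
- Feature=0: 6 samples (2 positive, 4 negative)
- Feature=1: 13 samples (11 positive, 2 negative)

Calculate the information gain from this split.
0.1860 bits

Information Gain = H(Y) - H(Y|Feature)

Before split:
P(positive) = 13/19 = 0.6842
H(Y) = 0.8997 bits

After split:
Feature=0: H = 0.9183 bits (weight = 6/19)
Feature=1: H = 0.6194 bits (weight = 13/19)
H(Y|Feature) = (6/19)×0.9183 + (13/19)×0.6194 = 0.7138 bits

Information Gain = 0.8997 - 0.7138 = 0.1860 bits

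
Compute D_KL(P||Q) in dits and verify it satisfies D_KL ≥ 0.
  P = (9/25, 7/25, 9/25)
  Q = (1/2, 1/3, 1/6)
0.0478 dits

KL divergence satisfies the Gibbs inequality: D_KL(P||Q) ≥ 0 for all distributions P, Q.

D_KL(P||Q) = Σ p(x) log(p(x)/q(x))
Term by term:
  x=0: 9/25 × log_10[(9/25)/(1/2)] = -0.0514
  x=1: 7/25 × log_10[(7/25)/(1/3)] = -0.0212
  x=2: 9/25 × log_10[(9/25)/(1/6)] = 0.1204
D_KL(P||Q) = 0.0478 dits

D_KL(P||Q) = 0.0478 ≥ 0 ✓

This non-negativity is a fundamental property: relative entropy cannot be negative because it measures how different Q is from P.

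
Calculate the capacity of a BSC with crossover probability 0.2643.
0.1668 bits

For a binary symmetric channel (BSC) with error probability p:
Capacity C = 1 - H(p) bits per symbol

where H(p) = -p log₂(p) - (1-p) log₂(1-p) is the binary entropy function.

H(0.2643) = 0.8332 bits
C = 1 - 0.8332 = 0.1668 bits per symbol

This means we can reliably transmit up to 0.1668 bits of information per channel use.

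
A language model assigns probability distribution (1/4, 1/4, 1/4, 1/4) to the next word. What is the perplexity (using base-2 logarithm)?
4.0000

Perplexity is 2^H (or exp(H) for natural log).

First, H = -Σ p log p = 2.0000 bits
Perplexity = 2^2.0000 = 4.0000

Interpretation: The model's uncertainty is equivalent to choosing uniformly among 4.0 options.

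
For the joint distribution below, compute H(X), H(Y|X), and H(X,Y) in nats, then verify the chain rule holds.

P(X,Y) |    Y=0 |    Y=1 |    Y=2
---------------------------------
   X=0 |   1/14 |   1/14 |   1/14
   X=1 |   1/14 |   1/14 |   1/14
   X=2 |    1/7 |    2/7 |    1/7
H(X,Y) = 2.0449, H(X) = 0.9800, H(Y|X) = 1.0650 (all in nats)

Chain rule: H(X,Y) = H(X) + H(Y|X)

Left side — joint entropy directly:
H(X,Y) = -Σ p(x,y) log p(x,y) = 2.0449 nats

Right side — compute H(Y|X) from the conditional distributions:
P(X) = (3/14, 3/14, 4/7), so H(X) = 0.9800 nats
H(Y|X) = Σ_x P(X=x) · H(Y|X=x):
  P(Y|X=0) = (1/3, 1/3, 1/3), H(Y|X=0) = 1.0986, weight P(X=0) = 3/14
  P(Y|X=1) = (1/3, 1/3, 1/3), H(Y|X=1) = 1.0986, weight P(X=1) = 3/14
  P(Y|X=2) = (1/4, 1/2, 1/4), H(Y|X=2) = 1.0397, weight P(X=2) = 4/7
H(Y|X) = 1.0650 nats

H(X) + H(Y|X) = 0.9800 + 1.0650 = 2.0449 nats

Both sides equal 2.0449 nats. ✓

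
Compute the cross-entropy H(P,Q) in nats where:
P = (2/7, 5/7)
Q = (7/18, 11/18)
0.6216 nats

Cross-entropy: H(P,Q) = -Σ p(x) log q(x)

Alternatively: H(P,Q) = H(P) + D_KL(P||Q)
H(P) = 0.5983 nats
D_KL(P||Q) = 0.0233 nats

H(P,Q) = 0.5983 + 0.0233 = 0.6216 nats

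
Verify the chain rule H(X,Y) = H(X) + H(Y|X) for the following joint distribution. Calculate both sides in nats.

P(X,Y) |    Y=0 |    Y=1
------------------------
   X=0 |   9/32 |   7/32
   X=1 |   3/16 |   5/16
H(X,Y) = 1.3666, H(X) = 0.6931, H(Y|X) = 0.6734 (all in nats)

Chain rule: H(X,Y) = H(X) + H(Y|X)

Left side — joint entropy directly:
H(X,Y) = -Σ p(x,y) log p(x,y) = 1.3666 nats

Right side — compute H(Y|X) from the conditional distributions:
P(X) = (1/2, 1/2), so H(X) = 0.6931 nats
H(Y|X) = Σ_x P(X=x) · H(Y|X=x):
  P(Y|X=0) = (9/16, 7/16), H(Y|X=0) = 0.6853, weight P(X=0) = 1/2
  P(Y|X=1) = (3/8, 5/8), H(Y|X=1) = 0.6616, weight P(X=1) = 1/2
H(Y|X) = 0.6734 nats

H(X) + H(Y|X) = 0.6931 + 0.6734 = 1.3666 nats

Both sides equal 1.3666 nats. ✓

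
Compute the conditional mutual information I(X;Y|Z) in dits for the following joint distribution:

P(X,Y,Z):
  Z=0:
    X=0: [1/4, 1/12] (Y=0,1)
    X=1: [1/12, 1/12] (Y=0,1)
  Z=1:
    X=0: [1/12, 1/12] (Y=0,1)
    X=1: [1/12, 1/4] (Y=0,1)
0.0133 dits

Conditional mutual information: I(X;Y|Z) = H(X|Z) + H(Y|Z) - H(X,Y|Z)

H(Z) = 0.3010
H(X,Z) = 0.5775 → H(X|Z) = 0.2764
H(Y,Z) = 0.5775 → H(Y|Z) = 0.2764
H(X,Y,Z) = 0.8406 → H(X,Y|Z) = 0.5396

I(X;Y|Z) = 0.2764 + 0.2764 - 0.5396 = 0.0133 dits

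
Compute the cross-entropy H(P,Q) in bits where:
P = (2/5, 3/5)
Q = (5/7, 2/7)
1.2786 bits

Cross-entropy: H(P,Q) = -Σ p(x) log q(x)

Alternatively: H(P,Q) = H(P) + D_KL(P||Q)
H(P) = 0.9710 bits
D_KL(P||Q) = 0.3076 bits

H(P,Q) = 0.9710 + 0.3076 = 1.2786 bits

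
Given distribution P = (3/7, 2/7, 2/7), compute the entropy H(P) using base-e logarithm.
1.0790 nats

Shannon entropy is H(X) = -Σ p(x) log p(x).

For P = (3/7, 2/7, 2/7):
H = -3/7 × log_e(3/7) -2/7 × log_e(2/7) -2/7 × log_e(2/7)
H = 1.0790 nats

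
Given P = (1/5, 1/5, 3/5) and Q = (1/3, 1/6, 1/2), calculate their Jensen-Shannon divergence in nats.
0.0115 nats

Jensen-Shannon divergence is:
JSD(P||Q) = 0.5 × D_KL(P||M) + 0.5 × D_KL(Q||M)
where M = 0.5 × (P + Q) is the mixture distribution.

M = 0.5 × (1/5, 1/5, 3/5) + 0.5 × (1/3, 1/6, 1/2) = (4/15, 0.183333, 11/20)

D_KL(P||M) = 0.0121 nats
D_KL(Q||M) = 0.0108 nats

JSD(P||Q) = 0.5 × 0.0121 + 0.5 × 0.0108 = 0.0115 nats

Unlike KL divergence, JSD is symmetric and bounded: 0 ≤ JSD ≤ log(2).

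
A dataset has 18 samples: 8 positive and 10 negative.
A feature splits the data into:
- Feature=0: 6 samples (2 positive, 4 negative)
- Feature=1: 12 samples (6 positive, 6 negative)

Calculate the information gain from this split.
0.0183 bits

Information Gain = H(Y) - H(Y|Feature)

Before split:
P(positive) = 8/18 = 0.4444
H(Y) = 0.9911 bits

After split:
Feature=0: H = 0.9183 bits (weight = 6/18)
Feature=1: H = 1.0000 bits (weight = 12/18)
H(Y|Feature) = (6/18)×0.9183 + (12/18)×1.0000 = 0.9728 bits

Information Gain = 0.9911 - 0.9728 = 0.0183 bits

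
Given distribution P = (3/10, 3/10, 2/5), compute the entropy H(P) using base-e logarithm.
1.0889 nats

Shannon entropy is H(X) = -Σ p(x) log p(x).

For P = (3/10, 3/10, 2/5):
H = -3/10 × log_e(3/10) -3/10 × log_e(3/10) -2/5 × log_e(2/5)
H = 1.0889 nats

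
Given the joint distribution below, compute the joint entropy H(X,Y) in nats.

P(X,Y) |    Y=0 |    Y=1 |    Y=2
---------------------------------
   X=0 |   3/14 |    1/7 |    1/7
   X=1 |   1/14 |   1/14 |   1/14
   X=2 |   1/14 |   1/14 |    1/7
2.1066 nats

Joint entropy is H(X,Y) = -Σ_{x,y} p(x,y) log p(x,y).

Summing over all non-zero entries:
H(X,Y) = -[3/14·log_e(3/14) + 1/7·log_e(1/7) + 1/7·log_e(1/7) + 1/14·log_e(1/14) + 1/14·log_e(1/14) + 1/14·log_e(1/14) + 1/14·log_e(1/14) + 1/14·log_e(1/14) + 1/7·log_e(1/7)]
H(X,Y) = 2.1066 nats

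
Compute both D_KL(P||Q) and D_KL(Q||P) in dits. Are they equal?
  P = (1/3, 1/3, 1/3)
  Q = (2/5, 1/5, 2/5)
D_KL(P||Q) = 0.0212, D_KL(Q||P) = 0.0190

KL divergence is not symmetric: D_KL(P||Q) ≠ D_KL(Q||P) in general.

D_KL(P||Q) = 0.0212 dits
D_KL(Q||P) = 0.0190 dits

No, they are not equal!

This asymmetry is why KL divergence is not a true distance metric.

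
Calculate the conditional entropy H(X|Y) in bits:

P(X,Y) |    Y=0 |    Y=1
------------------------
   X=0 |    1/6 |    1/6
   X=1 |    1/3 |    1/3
0.9183 bits

Using the chain rule: H(X|Y) = H(X,Y) - H(Y)

First, compute H(X,Y) = 1.9183 bits

Marginal P(Y) = (1/2, 1/2)
H(Y) = 1.0000 bits

H(X|Y) = H(X,Y) - H(Y) = 1.9183 - 1.0000 = 0.9183 bits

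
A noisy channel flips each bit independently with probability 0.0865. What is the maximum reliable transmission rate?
0.5753 bits

For a binary symmetric channel (BSC) with error probability p:
Capacity C = 1 - H(p) bits per symbol

where H(p) = -p log₂(p) - (1-p) log₂(1-p) is the binary entropy function.

H(0.0865) = 0.4247 bits
C = 1 - 0.4247 = 0.5753 bits per symbol

This means we can reliably transmit up to 0.5753 bits of information per channel use.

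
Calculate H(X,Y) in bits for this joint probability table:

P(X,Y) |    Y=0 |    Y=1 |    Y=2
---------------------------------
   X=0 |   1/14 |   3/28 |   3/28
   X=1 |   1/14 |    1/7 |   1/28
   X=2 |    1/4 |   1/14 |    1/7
2.9802 bits

Joint entropy is H(X,Y) = -Σ_{x,y} p(x,y) log p(x,y).

Summing over all non-zero entries:
H(X,Y) = -[1/14·log_2(1/14) + 3/28·log_2(3/28) + 3/28·log_2(3/28) + 1/14·log_2(1/14) + 1/7·log_2(1/7) + 1/28·log_2(1/28) + 1/4·log_2(1/4) + 1/14·log_2(1/14) + 1/7·log_2(1/7)]
H(X,Y) = 2.9802 bits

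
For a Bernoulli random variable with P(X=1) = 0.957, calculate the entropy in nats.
0.1774 nats

The binary entropy function is:
H(p) = -p log(p) - (1-p) log(1-p)

H(0.957) = -0.957 × log_e(0.957) - 0.043 × log_e(0.043)
H(0.957) = 0.1774 nats

Note: Binary entropy is maximized at p=0.5 (H=1 bit) and minimized at p=0 or p=1 (H=0).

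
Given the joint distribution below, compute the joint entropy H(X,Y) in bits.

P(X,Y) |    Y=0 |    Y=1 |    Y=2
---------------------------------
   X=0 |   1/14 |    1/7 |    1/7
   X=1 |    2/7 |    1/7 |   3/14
2.4677 bits

Joint entropy is H(X,Y) = -Σ_{x,y} p(x,y) log p(x,y).

Summing over all non-zero entries:
H(X,Y) = -[1/14·log_2(1/14) + 1/7·log_2(1/7) + 1/7·log_2(1/7) + 2/7·log_2(2/7) + 1/7·log_2(1/7) + 3/14·log_2(3/14)]
H(X,Y) = 2.4677 bits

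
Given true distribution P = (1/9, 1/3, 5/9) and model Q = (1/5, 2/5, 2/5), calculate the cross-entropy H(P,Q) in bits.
1.4330 bits

Cross-entropy: H(P,Q) = -Σ p(x) log q(x)

Alternatively: H(P,Q) = H(P) + D_KL(P||Q)
H(P) = 1.3516 bits
D_KL(P||Q) = 0.0814 bits

H(P,Q) = 1.3516 + 0.0814 = 1.4330 bits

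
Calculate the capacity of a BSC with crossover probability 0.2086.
0.2612 bits

For a binary symmetric channel (BSC) with error probability p:
Capacity C = 1 - H(p) bits per symbol

where H(p) = -p log₂(p) - (1-p) log₂(1-p) is the binary entropy function.

H(0.2086) = 0.7388 bits
C = 1 - 0.7388 = 0.2612 bits per symbol

This means we can reliably transmit up to 0.2612 bits of information per channel use.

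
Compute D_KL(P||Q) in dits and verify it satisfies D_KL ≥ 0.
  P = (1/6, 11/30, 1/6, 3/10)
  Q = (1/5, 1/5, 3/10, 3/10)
0.0408 dits

KL divergence satisfies the Gibbs inequality: D_KL(P||Q) ≥ 0 for all distributions P, Q.

D_KL(P||Q) = Σ p(x) log(p(x)/q(x))
Term by term:
  x=0: 1/6 × log_10[(1/6)/(1/5)] = -0.0132
  x=1: 11/30 × log_10[(11/30)/(1/5)] = 0.0965
  x=2: 1/6 × log_10[(1/6)/(3/10)] = -0.0425
  x=3: 3/10 × log_10[(3/10)/(3/10)] = 0.0000
D_KL(P||Q) = 0.0408 dits

D_KL(P||Q) = 0.0408 ≥ 0 ✓

This non-negativity is a fundamental property: relative entropy cannot be negative because it measures how different Q is from P.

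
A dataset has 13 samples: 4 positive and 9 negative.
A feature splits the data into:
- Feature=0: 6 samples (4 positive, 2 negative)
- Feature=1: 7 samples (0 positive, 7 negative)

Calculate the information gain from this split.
0.4667 bits

Information Gain = H(Y) - H(Y|Feature)

Before split:
P(positive) = 4/13 = 0.3077
H(Y) = 0.8905 bits

After split:
Feature=0: H = 0.9183 bits (weight = 6/13)
Feature=1: H = 0.0000 bits (weight = 7/13)
H(Y|Feature) = (6/13)×0.9183 + (7/13)×0.0000 = 0.4238 bits

Information Gain = 0.8905 - 0.4238 = 0.4667 bits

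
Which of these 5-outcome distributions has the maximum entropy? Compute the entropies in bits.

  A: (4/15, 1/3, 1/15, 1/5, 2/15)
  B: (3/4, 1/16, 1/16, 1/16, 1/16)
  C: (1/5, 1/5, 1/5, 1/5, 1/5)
C

For a discrete distribution over n outcomes, entropy is maximized by the uniform distribution.

Computing entropies:
H(A) = 2.1493 bits
H(B) = 1.3113 bits
H(C) = 2.3219 bits

The uniform distribution (where all probabilities equal 1/5) achieves the maximum entropy of log_2(5) = 2.3219 bits.

Distribution C has the highest entropy.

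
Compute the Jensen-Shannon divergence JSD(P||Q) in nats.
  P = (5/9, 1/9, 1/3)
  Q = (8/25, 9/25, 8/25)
0.0507 nats

Jensen-Shannon divergence is:
JSD(P||Q) = 0.5 × D_KL(P||M) + 0.5 × D_KL(Q||M)
where M = 0.5 × (P + Q) is the mixture distribution.

M = 0.5 × (5/9, 1/9, 1/3) + 0.5 × (8/25, 9/25, 8/25) = (0.437778, 0.235556, 0.326667)

D_KL(P||M) = 0.0556 nats
D_KL(Q||M) = 0.0458 nats

JSD(P||Q) = 0.5 × 0.0556 + 0.5 × 0.0458 = 0.0507 nats

Unlike KL divergence, JSD is symmetric and bounded: 0 ≤ JSD ≤ log(2).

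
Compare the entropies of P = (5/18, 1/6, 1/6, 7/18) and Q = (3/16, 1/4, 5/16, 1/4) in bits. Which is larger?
Q

Computing entropies in bits:
H(P) = 1.9049
H(Q) = 1.9772

Distribution Q has higher entropy.

Intuition: The distribution closer to uniform (more spread out) has higher entropy.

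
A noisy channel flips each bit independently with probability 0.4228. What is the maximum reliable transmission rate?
0.0173 bits

For a binary symmetric channel (BSC) with error probability p:
Capacity C = 1 - H(p) bits per symbol

where H(p) = -p log₂(p) - (1-p) log₂(1-p) is the binary entropy function.

H(0.4228) = 0.9827 bits
C = 1 - 0.9827 = 0.0173 bits per symbol

This means we can reliably transmit up to 0.0173 bits of information per channel use.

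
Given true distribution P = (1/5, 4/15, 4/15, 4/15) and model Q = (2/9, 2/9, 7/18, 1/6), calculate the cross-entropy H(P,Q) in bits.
2.0653 bits

Cross-entropy: H(P,Q) = -Σ p(x) log q(x)

Alternatively: H(P,Q) = H(P) + D_KL(P||Q)
H(P) = 1.9899 bits
D_KL(P||Q) = 0.0754 bits

H(P,Q) = 1.9899 + 0.0754 = 2.0653 bits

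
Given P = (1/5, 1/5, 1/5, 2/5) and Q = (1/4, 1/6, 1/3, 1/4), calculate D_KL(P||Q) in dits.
0.0337 dits

KL divergence: D_KL(P||Q) = Σ p(x) log(p(x)/q(x))

Computing term by term:
  x=0: 1/5 × log_10[(1/5)/(1/4)] = 1/5 × -0.0969 = -0.0194
  x=1: 1/5 × log_10[(1/5)/(1/6)] = 1/5 × 0.0792 = 0.0158
  x=2: 1/5 × log_10[(1/5)/(1/3)] = 1/5 × -0.2218 = -0.0444
  x=3: 2/5 × log_10[(2/5)/(1/4)] = 2/5 × 0.2041 = 0.0816

D_KL(P||Q) = 0.0337 dits

Note: KL divergence is always non-negative and equals 0 iff P = Q.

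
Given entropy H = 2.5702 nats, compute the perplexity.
13.0684

Perplexity is e^H (or exp(H) for natural log).

H = 2.5702 nats
Perplexity = e^2.5702 = 13.0684

Interpretation: The model's uncertainty is equivalent to choosing uniformly among 13.1 options.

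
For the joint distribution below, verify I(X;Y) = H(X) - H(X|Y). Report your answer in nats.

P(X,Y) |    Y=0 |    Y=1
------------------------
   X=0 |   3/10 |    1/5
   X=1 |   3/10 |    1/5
I(X;Y) = 0.0000 nats

Mutual information has multiple equivalent forms:
- I(X;Y) = H(X) - H(X|Y)
- I(X;Y) = H(Y) - H(Y|X)
- I(X;Y) = H(X) + H(Y) - H(X,Y)

Computing all quantities:
H(X) = 0.6931, H(Y) = 0.6730, H(X,Y) = 1.3662
H(X|Y) = 0.6931, H(Y|X) = 0.6730

Verification:
H(X) - H(X|Y) = 0.6931 - 0.6931 = 0.0000
H(Y) - H(Y|X) = 0.6730 - 0.6730 = 0.0000
H(X) + H(Y) - H(X,Y) = 0.6931 + 0.6730 - 1.3662 = 0.0000

All forms give I(X;Y) = 0.0000 nats. ✓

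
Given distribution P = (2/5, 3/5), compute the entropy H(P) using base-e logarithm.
0.6730 nats

Shannon entropy is H(X) = -Σ p(x) log p(x).

For P = (2/5, 3/5):
H = -2/5 × log_e(2/5) -3/5 × log_e(3/5)
H = 0.6730 nats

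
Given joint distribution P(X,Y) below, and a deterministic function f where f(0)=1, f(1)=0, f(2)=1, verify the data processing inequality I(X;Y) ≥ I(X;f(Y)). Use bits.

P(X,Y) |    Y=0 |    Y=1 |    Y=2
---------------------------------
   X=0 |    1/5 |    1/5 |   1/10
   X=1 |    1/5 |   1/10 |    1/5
I(X;Y) = 0.0490, I(X;f(Y)) = 0.0349, inequality holds: 0.0490 ≥ 0.0349

Data Processing Inequality: For any Markov chain X → Y → Z, we have I(X;Y) ≥ I(X;Z).

Here Z = f(Y) is a deterministic function of Y, forming X → Y → Z.

Original I(X;Y) = 0.0490 bits

After applying f:
P(X,Z) where Z=f(Y):
- P(X,Z=0) = P(X,Y=1)
- P(X,Z=1) = P(X,Y=0) + P(X,Y=2)

I(X;Z) = I(X;f(Y)) = 0.0349 bits

Verification: 0.0490 ≥ 0.0349 ✓

Information cannot be created by processing; the function f can only lose information about X.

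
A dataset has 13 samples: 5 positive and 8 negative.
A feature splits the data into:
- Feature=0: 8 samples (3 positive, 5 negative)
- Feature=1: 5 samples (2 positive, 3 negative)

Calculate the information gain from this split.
0.0005 bits

Information Gain = H(Y) - H(Y|Feature)

Before split:
P(positive) = 5/13 = 0.3846
H(Y) = 0.9612 bits

After split:
Feature=0: H = 0.9544 bits (weight = 8/13)
Feature=1: H = 0.9710 bits (weight = 5/13)
H(Y|Feature) = (8/13)×0.9544 + (5/13)×0.9710 = 0.9608 bits

Information Gain = 0.9612 - 0.9608 = 0.0005 bits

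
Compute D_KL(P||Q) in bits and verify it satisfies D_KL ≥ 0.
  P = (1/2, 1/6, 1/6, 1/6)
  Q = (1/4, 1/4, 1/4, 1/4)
0.2075 bits

KL divergence satisfies the Gibbs inequality: D_KL(P||Q) ≥ 0 for all distributions P, Q.

D_KL(P||Q) = Σ p(x) log(p(x)/q(x))
Term by term:
  x=0: 1/2 × log_2[(1/2)/(1/4)] = 0.5000
  x=1: 1/6 × log_2[(1/6)/(1/4)] = -0.0975
  x=2: 1/6 × log_2[(1/6)/(1/4)] = -0.0975
  x=3: 1/6 × log_2[(1/6)/(1/4)] = -0.0975
D_KL(P||Q) = 0.2075 bits

D_KL(P||Q) = 0.2075 ≥ 0 ✓

This non-negativity is a fundamental property: relative entropy cannot be negative because it measures how different Q is from P.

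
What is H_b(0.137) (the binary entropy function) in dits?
0.1735 dits

The binary entropy function is:
H(p) = -p log(p) - (1-p) log(1-p)

H(0.137) = -0.137 × log_10(0.137) - 0.863 × log_10(0.863)
H(0.137) = 0.1735 dits

Note: Binary entropy is maximized at p=0.5 (H=1 bit) and minimized at p=0 or p=1 (H=0).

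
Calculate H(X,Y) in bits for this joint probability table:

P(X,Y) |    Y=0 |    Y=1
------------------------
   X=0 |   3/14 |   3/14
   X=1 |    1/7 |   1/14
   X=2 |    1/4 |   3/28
2.4707 bits

Joint entropy is H(X,Y) = -Σ_{x,y} p(x,y) log p(x,y).

Summing over all non-zero entries:
H(X,Y) = -[3/14·log_2(3/14) + 3/14·log_2(3/14) + 1/7·log_2(1/7) + 1/14·log_2(1/14) + 1/4·log_2(1/4) + 3/28·log_2(3/28)]
H(X,Y) = 2.4707 bits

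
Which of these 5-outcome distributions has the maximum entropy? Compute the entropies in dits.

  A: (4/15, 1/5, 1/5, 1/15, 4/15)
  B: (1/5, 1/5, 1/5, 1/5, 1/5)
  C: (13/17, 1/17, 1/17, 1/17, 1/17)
B

For a discrete distribution over n outcomes, entropy is maximized by the uniform distribution.

Computing entropies:
H(A) = 0.6641 dits
H(B) = 0.6990 dits
H(C) = 0.3786 dits

The uniform distribution (where all probabilities equal 1/5) achieves the maximum entropy of log_10(5) = 0.6990 dits.

Distribution B has the highest entropy.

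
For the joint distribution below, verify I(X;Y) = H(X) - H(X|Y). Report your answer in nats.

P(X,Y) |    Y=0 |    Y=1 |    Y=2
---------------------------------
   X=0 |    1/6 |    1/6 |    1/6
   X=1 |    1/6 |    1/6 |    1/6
I(X;Y) = 0.0000 nats

Mutual information has multiple equivalent forms:
- I(X;Y) = H(X) - H(X|Y)
- I(X;Y) = H(Y) - H(Y|X)
- I(X;Y) = H(X) + H(Y) - H(X,Y)

Computing all quantities:
H(X) = 0.6931, H(Y) = 1.0986, H(X,Y) = 1.7918
H(X|Y) = 0.6931, H(Y|X) = 1.0986

Verification:
H(X) - H(X|Y) = 0.6931 - 0.6931 = 0.0000
H(Y) - H(Y|X) = 1.0986 - 1.0986 = 0.0000
H(X) + H(Y) - H(X,Y) = 0.6931 + 1.0986 - 1.7918 = 0.0000

All forms give I(X;Y) = 0.0000 nats. ✓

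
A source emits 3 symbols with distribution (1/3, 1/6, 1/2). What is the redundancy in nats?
0.0872 nats

Redundancy measures how far a source is from maximum entropy:
R = H_max - H(X)

Maximum entropy for 3 symbols: H_max = log_e(3) = 1.0986 nats
Actual entropy: H(X) = 1.0114 nats
Redundancy: R = 1.0986 - 1.0114 = 0.0872 nats

This redundancy represents potential for compression: the source could be compressed by 0.0872 nats per symbol.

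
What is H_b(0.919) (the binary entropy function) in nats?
0.2812 nats

The binary entropy function is:
H(p) = -p log(p) - (1-p) log(1-p)

H(0.919) = -0.919 × log_e(0.919) - 0.081 × log_e(0.081)
H(0.919) = 0.2812 nats

Note: Binary entropy is maximized at p=0.5 (H=1 bit) and minimized at p=0 or p=1 (H=0).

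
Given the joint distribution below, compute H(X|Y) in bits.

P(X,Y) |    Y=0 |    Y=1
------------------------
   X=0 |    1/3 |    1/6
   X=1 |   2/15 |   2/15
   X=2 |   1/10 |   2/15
1.4670 bits

Using the chain rule: H(X|Y) = H(X,Y) - H(Y)

First, compute H(X,Y) = 2.4541 bits

Marginal P(Y) = (17/30, 13/30)
H(Y) = 0.9871 bits

H(X|Y) = H(X,Y) - H(Y) = 2.4541 - 0.9871 = 1.4670 bits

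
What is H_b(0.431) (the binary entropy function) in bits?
0.9862 bits

The binary entropy function is:
H(p) = -p log(p) - (1-p) log(1-p)

H(0.431) = -0.431 × log_2(0.431) - 0.569 × log_2(0.569)
H(0.431) = 0.9862 bits

Note: Binary entropy is maximized at p=0.5 (H=1 bit) and minimized at p=0 or p=1 (H=0).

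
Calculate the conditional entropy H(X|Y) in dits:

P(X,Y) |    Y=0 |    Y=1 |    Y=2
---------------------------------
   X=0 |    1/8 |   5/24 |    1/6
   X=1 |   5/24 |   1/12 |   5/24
0.2834 dits

Using the chain rule: H(X|Y) = H(X,Y) - H(Y)

First, compute H(X,Y) = 0.7583 dits

Marginal P(Y) = (1/3, 7/24, 3/8)
H(Y) = 0.4749 dits

H(X|Y) = H(X,Y) - H(Y) = 0.7583 - 0.4749 = 0.2834 dits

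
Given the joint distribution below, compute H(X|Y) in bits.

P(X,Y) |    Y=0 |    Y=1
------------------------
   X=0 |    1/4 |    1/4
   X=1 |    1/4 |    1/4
1.0000 bits

Using the chain rule: H(X|Y) = H(X,Y) - H(Y)

First, compute H(X,Y) = 2.0000 bits

Marginal P(Y) = (1/2, 1/2)
H(Y) = 1.0000 bits

H(X|Y) = H(X,Y) - H(Y) = 2.0000 - 1.0000 = 1.0000 bits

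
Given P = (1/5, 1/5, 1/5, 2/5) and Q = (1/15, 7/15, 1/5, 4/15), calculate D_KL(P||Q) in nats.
0.2124 nats

KL divergence: D_KL(P||Q) = Σ p(x) log(p(x)/q(x))

Computing term by term:
  x=0: 1/5 × log_e[(1/5)/(1/15)] = 1/5 × 1.0986 = 0.2197
  x=1: 1/5 × log_e[(1/5)/(7/15)] = 1/5 × -0.8473 = -0.1695
  x=2: 1/5 × log_e[(1/5)/(1/5)] = 1/5 × 0.0000 = 0.0000
  x=3: 2/5 × log_e[(2/5)/(4/15)] = 2/5 × 0.4055 = 0.1622

D_KL(P||Q) = 0.2124 nats

Note: KL divergence is always non-negative and equals 0 iff P = Q.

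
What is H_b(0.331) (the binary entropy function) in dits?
0.2757 dits

The binary entropy function is:
H(p) = -p log(p) - (1-p) log(1-p)

H(0.331) = -0.331 × log_10(0.331) - 0.669 × log_10(0.669)
H(0.331) = 0.2757 dits

Note: Binary entropy is maximized at p=0.5 (H=1 bit) and minimized at p=0 or p=1 (H=0).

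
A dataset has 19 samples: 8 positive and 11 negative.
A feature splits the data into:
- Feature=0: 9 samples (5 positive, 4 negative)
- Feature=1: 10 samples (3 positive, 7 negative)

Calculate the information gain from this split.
0.0486 bits

Information Gain = H(Y) - H(Y|Feature)

Before split:
P(positive) = 8/19 = 0.4211
H(Y) = 0.9819 bits

After split:
Feature=0: H = 0.9911 bits (weight = 9/19)
Feature=1: H = 0.8813 bits (weight = 10/19)
H(Y|Feature) = (9/19)×0.9911 + (10/19)×0.8813 = 0.9333 bits

Information Gain = 0.9819 - 0.9333 = 0.0486 bits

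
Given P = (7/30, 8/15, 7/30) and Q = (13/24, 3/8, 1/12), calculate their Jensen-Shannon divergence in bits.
0.0822 bits

Jensen-Shannon divergence is:
JSD(P||Q) = 0.5 × D_KL(P||M) + 0.5 × D_KL(Q||M)
where M = 0.5 × (P + Q) is the mixture distribution.

M = 0.5 × (7/30, 8/15, 7/30) + 0.5 × (13/24, 3/8, 1/12) = (0.3875, 0.454167, 0.158333)

D_KL(P||M) = 0.0834 bits
D_KL(Q||M) = 0.0809 bits

JSD(P||Q) = 0.5 × 0.0834 + 0.5 × 0.0809 = 0.0822 bits

Unlike KL divergence, JSD is symmetric and bounded: 0 ≤ JSD ≤ log(2).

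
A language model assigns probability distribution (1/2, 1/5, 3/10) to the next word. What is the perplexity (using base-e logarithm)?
2.8001

Perplexity is e^H (or exp(H) for natural log).

First, H = -Σ p log p = 1.0297 nats
Perplexity = e^1.0297 = 2.8001

Interpretation: The model's uncertainty is equivalent to choosing uniformly among 2.8 options.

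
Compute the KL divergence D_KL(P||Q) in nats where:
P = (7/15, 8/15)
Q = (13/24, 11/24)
0.0113 nats

KL divergence: D_KL(P||Q) = Σ p(x) log(p(x)/q(x))

Computing term by term:
  x=0: 7/15 × log_e[(7/15)/(13/24)] = 7/15 × -0.1490 = -0.0695
  x=1: 8/15 × log_e[(8/15)/(11/24)] = 8/15 × 0.1515 = 0.0808

D_KL(P||Q) = 0.0113 nats

Note: KL divergence is always non-negative and equals 0 iff P = Q.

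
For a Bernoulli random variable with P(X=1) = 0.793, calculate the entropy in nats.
0.5100 nats

The binary entropy function is:
H(p) = -p log(p) - (1-p) log(1-p)

H(0.793) = -0.793 × log_e(0.793) - 0.207 × log_e(0.207)
H(0.793) = 0.5100 nats

Note: Binary entropy is maximized at p=0.5 (H=1 bit) and minimized at p=0 or p=1 (H=0).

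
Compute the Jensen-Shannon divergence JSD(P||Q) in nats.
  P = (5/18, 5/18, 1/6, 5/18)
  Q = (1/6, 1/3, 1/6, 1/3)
0.0095 nats

Jensen-Shannon divergence is:
JSD(P||Q) = 0.5 × D_KL(P||M) + 0.5 × D_KL(Q||M)
where M = 0.5 × (P + Q) is the mixture distribution.

M = 0.5 × (5/18, 5/18, 1/6, 5/18) + 0.5 × (1/6, 1/3, 1/6, 1/3) = (2/9, 11/36, 1/6, 11/36)

D_KL(P||M) = 0.0090 nats
D_KL(Q||M) = 0.0101 nats

JSD(P||Q) = 0.5 × 0.0090 + 0.5 × 0.0101 = 0.0095 nats

Unlike KL divergence, JSD is symmetric and bounded: 0 ≤ JSD ≤ log(2).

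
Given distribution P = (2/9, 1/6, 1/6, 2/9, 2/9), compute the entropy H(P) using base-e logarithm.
1.6000 nats

Shannon entropy is H(X) = -Σ p(x) log p(x).

For P = (2/9, 1/6, 1/6, 2/9, 2/9):
H = -2/9 × log_e(2/9) -1/6 × log_e(1/6) -1/6 × log_e(1/6) -2/9 × log_e(2/9) -2/9 × log_e(2/9)
H = 1.6000 nats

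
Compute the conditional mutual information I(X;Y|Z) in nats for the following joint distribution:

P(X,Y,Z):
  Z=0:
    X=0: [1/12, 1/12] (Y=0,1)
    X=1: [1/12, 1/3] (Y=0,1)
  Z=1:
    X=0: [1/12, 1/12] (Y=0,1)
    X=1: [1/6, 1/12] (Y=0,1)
0.0307 nats

Conditional mutual information: I(X;Y|Z) = H(X|Z) + H(Y|Z) - H(X,Y|Z)

H(Z) = 0.6792
H(X,Z) = 1.3086 → H(X|Z) = 0.6294
H(Y,Z) = 1.3086 → H(Y|Z) = 0.6294
H(X,Y,Z) = 1.9073 → H(X,Y|Z) = 1.2281

I(X;Y|Z) = 0.6294 + 0.6294 - 1.2281 = 0.0307 nats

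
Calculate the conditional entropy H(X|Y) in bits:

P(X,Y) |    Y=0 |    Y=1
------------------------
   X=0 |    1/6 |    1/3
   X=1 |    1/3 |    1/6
0.9183 bits

Using the chain rule: H(X|Y) = H(X,Y) - H(Y)

First, compute H(X,Y) = 1.9183 bits

Marginal P(Y) = (1/2, 1/2)
H(Y) = 1.0000 bits

H(X|Y) = H(X,Y) - H(Y) = 1.9183 - 1.0000 = 0.9183 bits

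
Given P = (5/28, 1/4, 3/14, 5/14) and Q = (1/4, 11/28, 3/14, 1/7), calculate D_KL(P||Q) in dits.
0.0670 dits

KL divergence: D_KL(P||Q) = Σ p(x) log(p(x)/q(x))

Computing term by term:
  x=0: 5/28 × log_10[(5/28)/(1/4)] = 5/28 × -0.1461 = -0.0261
  x=1: 1/4 × log_10[(1/4)/(11/28)] = 1/4 × -0.1963 = -0.0491
  x=2: 3/14 × log_10[(3/14)/(3/14)] = 3/14 × 0.0000 = 0.0000
  x=3: 5/14 × log_10[(5/14)/(1/7)] = 5/14 × 0.3979 = 0.1421

D_KL(P||Q) = 0.0670 dits

Note: KL divergence is always non-negative and equals 0 iff P = Q.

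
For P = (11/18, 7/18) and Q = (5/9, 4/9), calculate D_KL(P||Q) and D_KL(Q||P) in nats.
D_KL(P||Q) = 0.0063, D_KL(Q||P) = 0.0064

KL divergence is not symmetric: D_KL(P||Q) ≠ D_KL(Q||P) in general.

D_KL(P||Q) = 0.0063 nats
D_KL(Q||P) = 0.0064 nats

No, they are not equal!

This asymmetry is why KL divergence is not a true distance metric.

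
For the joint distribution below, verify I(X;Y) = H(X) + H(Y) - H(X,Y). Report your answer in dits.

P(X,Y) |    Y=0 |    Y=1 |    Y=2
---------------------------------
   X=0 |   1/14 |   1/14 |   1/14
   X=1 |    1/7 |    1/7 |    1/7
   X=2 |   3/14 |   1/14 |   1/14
I(X;Y) = 0.0145 dits

Mutual information has multiple equivalent forms:
- I(X;Y) = H(X) - H(X|Y)
- I(X;Y) = H(Y) - H(Y|X)
- I(X;Y) = H(X) + H(Y) - H(X,Y)

Computing all quantities:
H(X) = 0.4608, H(Y) = 0.4686, H(X,Y) = 0.9149
H(X|Y) = 0.4463, H(Y|X) = 0.4541

Verification:
H(X) - H(X|Y) = 0.4608 - 0.4463 = 0.0145
H(Y) - H(Y|X) = 0.4686 - 0.4541 = 0.0145
H(X) + H(Y) - H(X,Y) = 0.4608 + 0.4686 - 0.9149 = 0.0145

All forms give I(X;Y) = 0.0145 dits. ✓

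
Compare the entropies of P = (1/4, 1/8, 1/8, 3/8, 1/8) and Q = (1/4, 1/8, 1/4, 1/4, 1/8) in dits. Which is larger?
Q

Computing entropies in dits:
H(P) = 0.6489
H(Q) = 0.6773

Distribution Q has higher entropy.

Intuition: The distribution closer to uniform (more spread out) has higher entropy.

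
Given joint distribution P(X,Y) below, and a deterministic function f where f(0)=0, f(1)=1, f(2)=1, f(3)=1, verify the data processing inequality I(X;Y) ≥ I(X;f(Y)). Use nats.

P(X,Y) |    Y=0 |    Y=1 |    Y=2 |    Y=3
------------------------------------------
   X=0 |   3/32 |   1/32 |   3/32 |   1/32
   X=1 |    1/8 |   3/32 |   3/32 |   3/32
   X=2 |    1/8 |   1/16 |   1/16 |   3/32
I(X;Y) = 0.0250, I(X;f(Y)) = 0.0020, inequality holds: 0.0250 ≥ 0.0020

Data Processing Inequality: For any Markov chain X → Y → Z, we have I(X;Y) ≥ I(X;Z).

Here Z = f(Y) is a deterministic function of Y, forming X → Y → Z.

Original I(X;Y) = 0.0250 nats

After applying f:
P(X,Z) where Z=f(Y):
- P(X,Z=0) = P(X,Y=0)
- P(X,Z=1) = P(X,Y=1) + P(X,Y=2) + P(X,Y=3)

I(X;Z) = I(X;f(Y)) = 0.0020 nats

Verification: 0.0250 ≥ 0.0020 ✓

Information cannot be created by processing; the function f can only lose information about X.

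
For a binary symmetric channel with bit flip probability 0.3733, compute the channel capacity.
0.0468 bits

For a binary symmetric channel (BSC) with error probability p:
Capacity C = 1 - H(p) bits per symbol

where H(p) = -p log₂(p) - (1-p) log₂(1-p) is the binary entropy function.

H(0.3733) = 0.9532 bits
C = 1 - 0.9532 = 0.0468 bits per symbol

This means we can reliably transmit up to 0.0468 bits of information per channel use.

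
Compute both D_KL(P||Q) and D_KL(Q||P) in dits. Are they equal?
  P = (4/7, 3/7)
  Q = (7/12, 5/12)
D_KL(P||Q) = 0.0001, D_KL(Q||P) = 0.0001

KL divergence is not symmetric: D_KL(P||Q) ≠ D_KL(Q||P) in general.

D_KL(P||Q) = 0.0001 dits
D_KL(Q||P) = 0.0001 dits

In this case they happen to be equal (to 4 decimal places).

This asymmetry is why KL divergence is not a true distance metric.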